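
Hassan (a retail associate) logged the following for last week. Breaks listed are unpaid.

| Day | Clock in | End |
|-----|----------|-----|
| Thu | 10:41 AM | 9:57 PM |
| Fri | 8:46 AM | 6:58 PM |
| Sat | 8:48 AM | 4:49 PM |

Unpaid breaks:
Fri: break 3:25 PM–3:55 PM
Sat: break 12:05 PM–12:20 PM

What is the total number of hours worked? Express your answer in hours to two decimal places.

28.73 hours

Thu: 10:41 AM–9:57 PM = 11 h 16 min
Fri: 8:46 AM–6:58 PM = 10 h 12 min; less 30 min break → 9 h 42 min
Sat: 8:48 AM–4:49 PM = 8 h 1 min; less 15 min break → 7 h 46 min
Total: 11 h 16 min + 9 h 42 min + 7 h 46 min = 28 h 44 min.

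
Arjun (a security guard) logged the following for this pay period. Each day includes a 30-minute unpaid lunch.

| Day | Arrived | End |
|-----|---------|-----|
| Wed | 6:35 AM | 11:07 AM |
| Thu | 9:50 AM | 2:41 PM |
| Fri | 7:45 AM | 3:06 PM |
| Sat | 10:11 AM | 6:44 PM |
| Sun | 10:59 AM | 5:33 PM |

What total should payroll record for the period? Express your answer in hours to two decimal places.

29.35 hours

Wed: 6:35 AM–11:07 AM = 4 h 32 min; less 30 min break → 4 h 2 min
Thu: 9:50 AM–2:41 PM = 4 h 51 min; less 30 min break → 4 h 21 min
Fri: 7:45 AM–3:06 PM = 7 h 21 min; less 30 min break → 6 h 51 min
Sat: 10:11 AM–6:44 PM = 8 h 33 min; less 30 min break → 8 h 3 min
Sun: 10:59 AM–5:33 PM = 6 h 34 min; less 30 min break → 6 h 4 min
Total: 4 h 2 min + 4 h 21 min + 6 h 51 min + 8 h 3 min + 6 h 4 min = 29 h 21 min.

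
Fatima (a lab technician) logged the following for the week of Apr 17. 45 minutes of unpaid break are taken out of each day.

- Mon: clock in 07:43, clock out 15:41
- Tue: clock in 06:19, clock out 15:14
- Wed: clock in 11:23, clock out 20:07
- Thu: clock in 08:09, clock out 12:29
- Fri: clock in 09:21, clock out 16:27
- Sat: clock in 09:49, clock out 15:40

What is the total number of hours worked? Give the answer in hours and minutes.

Mon: 07:43–15:41 = 7 h 58 min; less 45 min break → 7 h 13 min
Tue: 06:19–15:14 = 8 h 55 min; less 45 min break → 8 h 10 min
Wed: 11:23–20:07 = 8 h 44 min; less 45 min break → 7 h 59 min
Thu: 08:09–12:29 = 4 h 20 min; less 45 min break → 3 h 35 min
Fri: 09:21–16:27 = 7 h 6 min; less 45 min break → 6 h 21 min
Sat: 09:49–15:40 = 5 h 51 min; less 45 min break → 5 h 6 min
Total: 7 h 13 min + 8 h 10 min + 7 h 59 min + 3 h 35 min + 6 h 21 min + 5 h 6 min = 38 h 24 min.

38 h 24 min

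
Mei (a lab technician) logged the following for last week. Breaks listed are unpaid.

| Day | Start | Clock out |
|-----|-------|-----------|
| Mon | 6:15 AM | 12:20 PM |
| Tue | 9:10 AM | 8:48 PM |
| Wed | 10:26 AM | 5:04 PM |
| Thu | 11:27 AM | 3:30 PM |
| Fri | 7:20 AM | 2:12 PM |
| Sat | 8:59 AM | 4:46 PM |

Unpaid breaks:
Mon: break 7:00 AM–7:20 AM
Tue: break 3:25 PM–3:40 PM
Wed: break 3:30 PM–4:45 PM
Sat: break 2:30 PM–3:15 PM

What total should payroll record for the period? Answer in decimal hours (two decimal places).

40.47 hours

Mon: 6:15 AM–12:20 PM = 6 h 5 min; less 20 min break → 5 h 45 min
Tue: 9:10 AM–8:48 PM = 11 h 38 min; less 15 min break → 11 h 23 min
Wed: 10:26 AM–5:04 PM = 6 h 38 min; less 75 min break → 5 h 23 min
Thu: 11:27 AM–3:30 PM = 4 h 3 min
Fri: 7:20 AM–2:12 PM = 6 h 52 min
Sat: 8:59 AM–4:46 PM = 7 h 47 min; less 45 min break → 7 h 2 min
Total: 5 h 45 min + 11 h 23 min + 5 h 23 min + 4 h 3 min + 6 h 52 min + 7 h 2 min = 40 h 28 min.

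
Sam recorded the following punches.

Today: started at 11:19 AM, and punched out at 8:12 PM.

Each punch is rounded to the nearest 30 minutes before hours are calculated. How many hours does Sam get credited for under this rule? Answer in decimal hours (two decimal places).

Today: in 11:19 AM→11:30 AM, out 8:12 PM→8:00 PM; 8 h 30 min

8.50 hours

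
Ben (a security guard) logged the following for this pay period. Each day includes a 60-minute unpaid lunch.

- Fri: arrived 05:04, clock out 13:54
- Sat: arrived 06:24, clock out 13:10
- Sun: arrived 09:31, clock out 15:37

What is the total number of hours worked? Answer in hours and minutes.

18 h 42 min

Fri: 05:04–13:54 = 8 h 50 min; less 60 min break → 7 h 50 min
Sat: 06:24–13:10 = 6 h 46 min; less 60 min break → 5 h 46 min
Sun: 09:31–15:37 = 6 h 6 min; less 60 min break → 5 h 6 min
Total: 7 h 50 min + 5 h 46 min + 5 h 6 min = 18 h 42 min.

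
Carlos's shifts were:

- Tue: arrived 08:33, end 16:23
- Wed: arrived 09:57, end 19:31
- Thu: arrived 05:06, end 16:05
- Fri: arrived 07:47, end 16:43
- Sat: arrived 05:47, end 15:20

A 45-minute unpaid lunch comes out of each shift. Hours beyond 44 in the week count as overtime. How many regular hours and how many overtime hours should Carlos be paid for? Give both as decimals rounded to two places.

Regular 43.12 hours, overtime 0.00 hours

Tue: 08:33–16:23 = 7 h 50 min; less 45 min break → 7 h 5 min
Wed: 09:57–19:31 = 9 h 34 min; less 45 min break → 8 h 49 min
Thu: 05:06–16:05 = 10 h 59 min; less 45 min break → 10 h 14 min
Fri: 07:47–16:43 = 8 h 56 min; less 45 min break → 8 h 11 min
Sat: 05:47–15:20 = 9 h 33 min; less 45 min break → 8 h 48 min
Total worked: 43 h 7 min = 43.12 h.
Threshold 44 h → overtime 0 h 0 min, regular 43 h 7 min.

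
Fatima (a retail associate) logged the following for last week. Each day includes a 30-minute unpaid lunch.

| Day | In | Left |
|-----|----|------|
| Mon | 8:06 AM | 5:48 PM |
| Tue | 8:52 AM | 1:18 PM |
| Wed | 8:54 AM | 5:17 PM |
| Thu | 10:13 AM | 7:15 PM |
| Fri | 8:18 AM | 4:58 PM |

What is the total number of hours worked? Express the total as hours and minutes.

Mon: 8:06 AM–5:48 PM = 9 h 42 min; less 30 min break → 9 h 12 min
Tue: 8:52 AM–1:18 PM = 4 h 26 min; less 30 min break → 3 h 56 min
Wed: 8:54 AM–5:17 PM = 8 h 23 min; less 30 min break → 7 h 53 min
Thu: 10:13 AM–7:15 PM = 9 h 2 min; less 30 min break → 8 h 32 min
Fri: 8:18 AM–4:58 PM = 8 h 40 min; less 30 min break → 8 h 10 min
Total: 9 h 12 min + 3 h 56 min + 7 h 53 min + 8 h 32 min + 8 h 10 min = 37 h 43 min.

37 h 43 min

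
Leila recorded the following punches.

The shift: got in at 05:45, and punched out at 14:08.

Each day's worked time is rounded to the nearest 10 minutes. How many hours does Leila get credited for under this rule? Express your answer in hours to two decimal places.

8.33 hours

The shift: 05:45–14:08 = 8 h 23 min → rounds to 8 h 20 min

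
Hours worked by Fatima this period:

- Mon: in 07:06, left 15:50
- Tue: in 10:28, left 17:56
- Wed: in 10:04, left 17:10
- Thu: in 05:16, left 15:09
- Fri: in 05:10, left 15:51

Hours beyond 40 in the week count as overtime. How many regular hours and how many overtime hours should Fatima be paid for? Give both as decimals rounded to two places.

Mon: 07:06–15:50 = 8 h 44 min
Tue: 10:28–17:56 = 7 h 28 min
Wed: 10:04–17:10 = 7 h 6 min
Thu: 05:16–15:09 = 9 h 53 min
Fri: 05:10–15:51 = 10 h 41 min
Total worked: 43 h 52 min = 43.87 h.
Threshold 40 h → overtime 3 h 52 min, regular 40 h 0 min.

Regular 40.00 hours, overtime 3.87 hours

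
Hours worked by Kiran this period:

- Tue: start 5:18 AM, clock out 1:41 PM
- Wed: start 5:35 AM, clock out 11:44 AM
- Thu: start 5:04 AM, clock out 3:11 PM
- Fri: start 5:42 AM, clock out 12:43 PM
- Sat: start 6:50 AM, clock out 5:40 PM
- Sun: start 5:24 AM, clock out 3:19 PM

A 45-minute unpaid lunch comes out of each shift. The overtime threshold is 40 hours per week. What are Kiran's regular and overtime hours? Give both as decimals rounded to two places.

Tue: 5:18 AM–1:41 PM = 8 h 23 min; less 45 min break → 7 h 38 min
Wed: 5:35 AM–11:44 AM = 6 h 9 min; less 45 min break → 5 h 24 min
Thu: 5:04 AM–3:11 PM = 10 h 7 min; less 45 min break → 9 h 22 min
Fri: 5:42 AM–12:43 PM = 7 h 1 min; less 45 min break → 6 h 16 min
Sat: 6:50 AM–5:40 PM = 10 h 50 min; less 45 min break → 10 h 5 min
Sun: 5:24 AM–3:19 PM = 9 h 55 min; less 45 min break → 9 h 10 min
Total worked: 47 h 55 min = 47.92 h.
Threshold 40 h → overtime 7 h 55 min, regular 40 h 0 min.

Regular 40.00 hours, overtime 7.92 hours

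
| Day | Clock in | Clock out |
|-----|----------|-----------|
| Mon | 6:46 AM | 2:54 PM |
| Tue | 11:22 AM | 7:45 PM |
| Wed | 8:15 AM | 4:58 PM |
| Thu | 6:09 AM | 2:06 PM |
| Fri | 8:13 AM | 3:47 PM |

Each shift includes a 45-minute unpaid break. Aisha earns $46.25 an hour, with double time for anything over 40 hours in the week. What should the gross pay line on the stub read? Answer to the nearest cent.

$1711.25

Mon: 6:46 AM–2:54 PM = 8 h 8 min; less 45 min break → 7 h 23 min
Tue: 11:22 AM–7:45 PM = 8 h 23 min; less 45 min break → 7 h 38 min
Wed: 8:15 AM–4:58 PM = 8 h 43 min; less 45 min break → 7 h 58 min
Thu: 6:09 AM–2:06 PM = 7 h 57 min; less 45 min break → 7 h 12 min
Fri: 8:13 AM–3:47 PM = 7 h 34 min; less 45 min break → 6 h 49 min
Total worked: 37 h 0 min = 2220 min.
Regular 37 h 0 min = 2220 min at $46.25/h; overtime 0 h 0 min = 0 min at $92.50/h.
Pay = (2220 × $46.25 + 0 × $92.50) ÷ 60 = $1711.25.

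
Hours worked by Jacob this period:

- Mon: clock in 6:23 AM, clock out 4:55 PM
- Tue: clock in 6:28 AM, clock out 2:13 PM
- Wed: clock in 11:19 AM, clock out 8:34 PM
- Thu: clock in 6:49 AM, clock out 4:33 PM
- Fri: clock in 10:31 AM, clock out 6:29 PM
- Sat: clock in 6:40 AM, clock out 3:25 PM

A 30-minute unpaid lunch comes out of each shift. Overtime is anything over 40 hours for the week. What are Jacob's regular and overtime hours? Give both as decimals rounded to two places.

Regular 40.00 hours, overtime 10.98 hours

Mon: 6:23 AM–4:55 PM = 10 h 32 min; less 30 min break → 10 h 2 min
Tue: 6:28 AM–2:13 PM = 7 h 45 min; less 30 min break → 7 h 15 min
Wed: 11:19 AM–8:34 PM = 9 h 15 min; less 30 min break → 8 h 45 min
Thu: 6:49 AM–4:33 PM = 9 h 44 min; less 30 min break → 9 h 14 min
Fri: 10:31 AM–6:29 PM = 7 h 58 min; less 30 min break → 7 h 28 min
Sat: 6:40 AM–3:25 PM = 8 h 45 min; less 30 min break → 8 h 15 min
Total worked: 50 h 59 min = 50.98 h.
Threshold 40 h → overtime 10 h 59 min, regular 40 h 0 min.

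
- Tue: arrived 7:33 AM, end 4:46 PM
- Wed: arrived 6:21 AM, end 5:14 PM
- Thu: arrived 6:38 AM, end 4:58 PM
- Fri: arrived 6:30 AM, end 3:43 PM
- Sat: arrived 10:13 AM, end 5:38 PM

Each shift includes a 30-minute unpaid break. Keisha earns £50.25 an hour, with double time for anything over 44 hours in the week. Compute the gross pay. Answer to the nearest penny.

£2267.95

Tue: 7:33 AM–4:46 PM = 9 h 13 min; less 30 min break → 8 h 43 min
Wed: 6:21 AM–5:14 PM = 10 h 53 min; less 30 min break → 10 h 23 min
Thu: 6:38 AM–4:58 PM = 10 h 20 min; less 30 min break → 9 h 50 min
Fri: 6:30 AM–3:43 PM = 9 h 13 min; less 30 min break → 8 h 43 min
Sat: 10:13 AM–5:38 PM = 7 h 25 min; less 30 min break → 6 h 55 min
Total worked: 44 h 34 min = 2674 min.
Regular 44 h 0 min = 2640 min at £50.25/h; overtime 0 h 34 min = 34 min at £100.50/h.
Pay = (2640 × £50.25 + 34 × £100.50) ÷ 60 = £2267.95.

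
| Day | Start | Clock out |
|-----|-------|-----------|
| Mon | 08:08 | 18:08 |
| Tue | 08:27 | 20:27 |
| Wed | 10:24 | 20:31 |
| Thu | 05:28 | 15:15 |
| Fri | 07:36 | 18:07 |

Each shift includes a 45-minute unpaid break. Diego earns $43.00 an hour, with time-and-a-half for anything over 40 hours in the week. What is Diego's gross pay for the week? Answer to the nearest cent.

$2279.00

Mon: 08:08–18:08 = 10 h 0 min; less 45 min break → 9 h 15 min
Tue: 08:27–20:27 = 12 h 0 min; less 45 min break → 11 h 15 min
Wed: 10:24–20:31 = 10 h 7 min; less 45 min break → 9 h 22 min
Thu: 05:28–15:15 = 9 h 47 min; less 45 min break → 9 h 2 min
Fri: 07:36–18:07 = 10 h 31 min; less 45 min break → 9 h 46 min
Total worked: 48 h 40 min = 2920 min.
Regular 40 h 0 min = 2400 min at $43.00/h; overtime 8 h 40 min = 520 min at $64.50/h.
Pay = (2400 × $43.00 + 520 × $64.50) ÷ 60 = $2279.00.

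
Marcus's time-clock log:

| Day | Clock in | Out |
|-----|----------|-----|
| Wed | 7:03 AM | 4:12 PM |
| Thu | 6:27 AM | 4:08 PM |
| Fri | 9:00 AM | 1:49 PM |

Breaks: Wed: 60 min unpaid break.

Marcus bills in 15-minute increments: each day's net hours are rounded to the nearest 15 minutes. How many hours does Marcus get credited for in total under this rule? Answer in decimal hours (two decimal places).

22.75 hours

Wed: 7:03 AM–4:12 PM = 9 h 9 min − 60 min = 8 h 9 min → rounds to 8 h 15 min
Thu: 6:27 AM–4:08 PM = 9 h 41 min → rounds to 9 h 45 min
Fri: 9:00 AM–1:49 PM = 4 h 49 min → rounds to 4 h 45 min
Total credited: 22 h 45 min.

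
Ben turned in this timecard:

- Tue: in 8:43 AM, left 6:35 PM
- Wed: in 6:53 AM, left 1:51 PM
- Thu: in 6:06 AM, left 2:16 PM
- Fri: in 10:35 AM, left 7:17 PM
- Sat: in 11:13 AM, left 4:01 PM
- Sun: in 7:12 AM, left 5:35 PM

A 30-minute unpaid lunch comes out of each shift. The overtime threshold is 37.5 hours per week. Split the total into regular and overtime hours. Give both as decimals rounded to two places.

Regular 37.50 hours, overtime 8.38 hours

Tue: 8:43 AM–6:35 PM = 9 h 52 min; less 30 min break → 9 h 22 min
Wed: 6:53 AM–1:51 PM = 6 h 58 min; less 30 min break → 6 h 28 min
Thu: 6:06 AM–2:16 PM = 8 h 10 min; less 30 min break → 7 h 40 min
Fri: 10:35 AM–7:17 PM = 8 h 42 min; less 30 min break → 8 h 12 min
Sat: 11:13 AM–4:01 PM = 4 h 48 min; less 30 min break → 4 h 18 min
Sun: 7:12 AM–5:35 PM = 10 h 23 min; less 30 min break → 9 h 53 min
Total worked: 45 h 53 min = 45.88 h.
Threshold 37.5 h → overtime 8 h 23 min, regular 37 h 30 min.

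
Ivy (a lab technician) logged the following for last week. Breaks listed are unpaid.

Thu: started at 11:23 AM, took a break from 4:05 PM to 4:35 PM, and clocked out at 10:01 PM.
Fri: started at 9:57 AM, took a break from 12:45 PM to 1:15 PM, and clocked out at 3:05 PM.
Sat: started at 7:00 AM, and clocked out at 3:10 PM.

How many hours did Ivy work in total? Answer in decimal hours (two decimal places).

22.93 hours

Thu: 11:23 AM–10:01 PM = 10 h 38 min; less 30 min break → 10 h 8 min
Fri: 9:57 AM–3:05 PM = 5 h 8 min; less 30 min break → 4 h 38 min
Sat: 7:00 AM–3:10 PM = 8 h 10 min
Total: 10 h 8 min + 4 h 38 min + 8 h 10 min = 22 h 56 min.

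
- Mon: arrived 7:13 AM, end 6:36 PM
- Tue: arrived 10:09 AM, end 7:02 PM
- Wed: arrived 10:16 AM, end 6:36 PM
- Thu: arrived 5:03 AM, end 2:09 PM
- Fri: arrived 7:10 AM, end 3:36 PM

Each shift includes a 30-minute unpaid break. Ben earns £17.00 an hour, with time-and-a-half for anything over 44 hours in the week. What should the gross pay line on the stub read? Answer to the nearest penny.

Mon: 7:13 AM–6:36 PM = 11 h 23 min; less 30 min break → 10 h 53 min
Tue: 10:09 AM–7:02 PM = 8 h 53 min; less 30 min break → 8 h 23 min
Wed: 10:16 AM–6:36 PM = 8 h 20 min; less 30 min break → 7 h 50 min
Thu: 5:03 AM–2:09 PM = 9 h 6 min; less 30 min break → 8 h 36 min
Fri: 7:10 AM–3:36 PM = 8 h 26 min; less 30 min break → 7 h 56 min
Total worked: 43 h 38 min = 2618 min.
Regular 43 h 38 min = 2618 min at £17.00/h; overtime 0 h 0 min = 0 min at £25.50/h.
Pay = (2618 × £17.00 + 0 × £25.50) ÷ 60 = £741.77.

£741.77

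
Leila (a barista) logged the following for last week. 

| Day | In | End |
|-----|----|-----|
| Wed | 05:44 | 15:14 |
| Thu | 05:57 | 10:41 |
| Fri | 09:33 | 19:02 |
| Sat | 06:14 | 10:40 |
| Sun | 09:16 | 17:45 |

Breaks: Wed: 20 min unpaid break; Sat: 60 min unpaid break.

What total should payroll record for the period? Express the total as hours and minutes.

Wed: 05:44–15:14 = 9 h 30 min; less 20 min break → 9 h 10 min
Thu: 05:57–10:41 = 4 h 44 min
Fri: 09:33–19:02 = 9 h 29 min
Sat: 06:14–10:40 = 4 h 26 min; less 60 min break → 3 h 26 min
Sun: 09:16–17:45 = 8 h 29 min
Total: 9 h 10 min + 4 h 44 min + 9 h 29 min + 3 h 26 min + 8 h 29 min = 35 h 18 min.

35 h 18 min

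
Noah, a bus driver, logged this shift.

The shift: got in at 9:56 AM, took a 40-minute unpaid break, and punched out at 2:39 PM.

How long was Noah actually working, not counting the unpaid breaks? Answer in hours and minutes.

4 h 3 min

The shift: 9:56 AM–2:39 PM = 4 h 43 min; less 40 min break → 4 h 3 min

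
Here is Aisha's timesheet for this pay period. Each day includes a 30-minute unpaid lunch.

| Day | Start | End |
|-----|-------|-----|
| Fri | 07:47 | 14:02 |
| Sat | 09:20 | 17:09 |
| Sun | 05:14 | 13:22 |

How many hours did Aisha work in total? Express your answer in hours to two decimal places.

Fri: 07:47–14:02 = 6 h 15 min; less 30 min break → 5 h 45 min
Sat: 09:20–17:09 = 7 h 49 min; less 30 min break → 7 h 19 min
Sun: 05:14–13:22 = 8 h 8 min; less 30 min break → 7 h 38 min
Total: 5 h 45 min + 7 h 19 min + 7 h 38 min = 20 h 42 min.

20.70 hours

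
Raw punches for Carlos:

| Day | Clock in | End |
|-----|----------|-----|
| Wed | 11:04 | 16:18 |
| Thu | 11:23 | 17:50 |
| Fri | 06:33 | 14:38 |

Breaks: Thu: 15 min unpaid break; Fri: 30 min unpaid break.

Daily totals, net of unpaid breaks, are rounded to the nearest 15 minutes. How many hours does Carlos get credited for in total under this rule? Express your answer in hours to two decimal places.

19.00 hours

Wed: 11:04–16:18 = 5 h 14 min → rounds to 5 h 15 min
Thu: 11:23–17:50 = 6 h 27 min − 15 min = 6 h 12 min → rounds to 6 h 15 min
Fri: 06:33–14:38 = 8 h 5 min − 30 min = 7 h 35 min → rounds to 7 h 30 min
Total credited: 19 h 0 min.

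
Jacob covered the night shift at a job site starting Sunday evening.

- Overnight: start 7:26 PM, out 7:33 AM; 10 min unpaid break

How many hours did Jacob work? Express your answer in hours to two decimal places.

Overnight: 7:26 PM → midnight = 4 h 34 min; midnight → 7:33 AM = 7 h 33 min; span 12 h 7 min; less 10 min break → 11 h 57 min

11.95 hours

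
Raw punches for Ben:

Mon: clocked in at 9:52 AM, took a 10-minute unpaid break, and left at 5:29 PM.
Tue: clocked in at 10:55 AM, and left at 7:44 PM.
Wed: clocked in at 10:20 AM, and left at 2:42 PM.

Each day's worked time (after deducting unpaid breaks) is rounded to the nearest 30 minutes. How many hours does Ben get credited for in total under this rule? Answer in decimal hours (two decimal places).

Mon: 9:52 AM–5:29 PM = 7 h 37 min − 10 min = 7 h 27 min → rounds to 7 h 30 min
Tue: 10:55 AM–7:44 PM = 8 h 49 min → rounds to 9 h 0 min
Wed: 10:20 AM–2:42 PM = 4 h 22 min → rounds to 4 h 30 min
Total credited: 21 h 0 min.

21.00 hours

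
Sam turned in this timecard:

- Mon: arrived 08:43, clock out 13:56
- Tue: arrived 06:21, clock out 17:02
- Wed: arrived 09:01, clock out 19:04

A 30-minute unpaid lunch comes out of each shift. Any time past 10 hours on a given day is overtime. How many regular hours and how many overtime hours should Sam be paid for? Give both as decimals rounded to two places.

Mon: 08:43–13:56 = 5 h 13 min; less 30 min break → 4 h 43 min
Tue: 06:21–17:02 = 10 h 41 min; less 30 min break → 10 h 11 min
Wed: 09:01–19:04 = 10 h 3 min; less 30 min break → 9 h 33 min
Mon reg 4 h 43 min / OT 0 h 0 min; Tue reg 10 h 0 min / OT 0 h 11 min; Wed reg 9 h 33 min / OT 0 h 0 min.
Totals: regular 24 h 16 min, overtime 0 h 11 min.

Regular 24.27 hours, overtime 0.18 hours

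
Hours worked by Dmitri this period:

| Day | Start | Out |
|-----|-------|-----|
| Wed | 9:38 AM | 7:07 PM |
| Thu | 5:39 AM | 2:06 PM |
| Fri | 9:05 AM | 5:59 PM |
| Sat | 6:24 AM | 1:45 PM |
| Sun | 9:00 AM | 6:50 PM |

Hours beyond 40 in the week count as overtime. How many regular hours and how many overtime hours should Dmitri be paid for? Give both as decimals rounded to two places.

Regular 40.00 hours, overtime 4.02 hours

Wed: 9:38 AM–7:07 PM = 9 h 29 min
Thu: 5:39 AM–2:06 PM = 8 h 27 min
Fri: 9:05 AM–5:59 PM = 8 h 54 min
Sat: 6:24 AM–1:45 PM = 7 h 21 min
Sun: 9:00 AM–6:50 PM = 9 h 50 min
Total worked: 44 h 1 min = 44.02 h.
Threshold 40 h → overtime 4 h 1 min, regular 40 h 0 min.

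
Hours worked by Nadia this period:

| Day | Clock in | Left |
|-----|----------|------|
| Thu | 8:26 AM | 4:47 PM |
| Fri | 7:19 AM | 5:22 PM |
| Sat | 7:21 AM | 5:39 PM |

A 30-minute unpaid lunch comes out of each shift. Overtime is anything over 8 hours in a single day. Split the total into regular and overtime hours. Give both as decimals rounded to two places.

Thu: 8:26 AM–4:47 PM = 8 h 21 min; less 30 min break → 7 h 51 min
Fri: 7:19 AM–5:22 PM = 10 h 3 min; less 30 min break → 9 h 33 min
Sat: 7:21 AM–5:39 PM = 10 h 18 min; less 30 min break → 9 h 48 min
Thu reg 7 h 51 min / OT 0 h 0 min; Fri reg 8 h 0 min / OT 1 h 33 min; Sat reg 8 h 0 min / OT 1 h 48 min.
Totals: regular 23 h 51 min, overtime 3 h 21 min.

Regular 23.85 hours, overtime 3.35 hours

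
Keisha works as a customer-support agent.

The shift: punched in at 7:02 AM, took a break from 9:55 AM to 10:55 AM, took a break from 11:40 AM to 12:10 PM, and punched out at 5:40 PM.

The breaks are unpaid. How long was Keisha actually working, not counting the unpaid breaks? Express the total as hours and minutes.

The shift: 7:02 AM–5:40 PM = 10 h 38 min; less 90 min break → 9 h 8 min

9 h 8 min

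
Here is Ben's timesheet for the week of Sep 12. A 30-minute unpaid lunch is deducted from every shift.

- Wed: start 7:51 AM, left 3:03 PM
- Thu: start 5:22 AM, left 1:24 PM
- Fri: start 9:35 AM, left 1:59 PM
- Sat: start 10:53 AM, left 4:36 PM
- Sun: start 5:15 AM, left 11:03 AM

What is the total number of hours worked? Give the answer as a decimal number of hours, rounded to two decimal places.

28.65 hours

Wed: 7:51 AM–3:03 PM = 7 h 12 min; less 30 min break → 6 h 42 min
Thu: 5:22 AM–1:24 PM = 8 h 2 min; less 30 min break → 7 h 32 min
Fri: 9:35 AM–1:59 PM = 4 h 24 min; less 30 min break → 3 h 54 min
Sat: 10:53 AM–4:36 PM = 5 h 43 min; less 30 min break → 5 h 13 min
Sun: 5:15 AM–11:03 AM = 5 h 48 min; less 30 min break → 5 h 18 min
Total: 6 h 42 min + 7 h 32 min + 3 h 54 min + 5 h 13 min + 5 h 18 min = 28 h 39 min.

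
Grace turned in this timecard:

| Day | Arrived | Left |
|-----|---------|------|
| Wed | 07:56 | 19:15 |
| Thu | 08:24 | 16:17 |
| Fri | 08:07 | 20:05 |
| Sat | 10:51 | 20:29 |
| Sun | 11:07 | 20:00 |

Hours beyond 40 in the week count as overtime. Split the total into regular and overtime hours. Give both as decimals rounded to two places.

Wed: 07:56–19:15 = 11 h 19 min
Thu: 08:24–16:17 = 7 h 53 min
Fri: 08:07–20:05 = 11 h 58 min
Sat: 10:51–20:29 = 9 h 38 min
Sun: 11:07–20:00 = 8 h 53 min
Total worked: 49 h 41 min = 49.68 h.
Threshold 40 h → overtime 9 h 41 min, regular 40 h 0 min.

Regular 40.00 hours, overtime 9.68 hours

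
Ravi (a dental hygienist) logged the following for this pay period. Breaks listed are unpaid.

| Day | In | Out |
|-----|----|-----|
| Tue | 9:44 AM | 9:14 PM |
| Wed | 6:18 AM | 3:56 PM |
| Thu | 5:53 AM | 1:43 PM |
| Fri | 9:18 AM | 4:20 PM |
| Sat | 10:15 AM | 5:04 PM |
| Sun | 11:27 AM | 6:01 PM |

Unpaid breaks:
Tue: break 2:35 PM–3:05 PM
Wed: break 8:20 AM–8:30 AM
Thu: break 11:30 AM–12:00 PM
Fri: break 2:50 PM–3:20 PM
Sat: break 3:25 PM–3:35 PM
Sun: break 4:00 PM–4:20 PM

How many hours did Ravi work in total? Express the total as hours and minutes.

Tue: 9:44 AM–9:14 PM = 11 h 30 min; less 30 min break → 11 h 0 min
Wed: 6:18 AM–3:56 PM = 9 h 38 min; less 10 min break → 9 h 28 min
Thu: 5:53 AM–1:43 PM = 7 h 50 min; less 30 min break → 7 h 20 min
Fri: 9:18 AM–4:20 PM = 7 h 2 min; less 30 min break → 6 h 32 min
Sat: 10:15 AM–5:04 PM = 6 h 49 min; less 10 min break → 6 h 39 min
Sun: 11:27 AM–6:01 PM = 6 h 34 min; less 20 min break → 6 h 14 min
Total: 11 h 0 min + 9 h 28 min + 7 h 20 min + 6 h 32 min + 6 h 39 min + 6 h 14 min = 47 h 13 min.

47 h 13 min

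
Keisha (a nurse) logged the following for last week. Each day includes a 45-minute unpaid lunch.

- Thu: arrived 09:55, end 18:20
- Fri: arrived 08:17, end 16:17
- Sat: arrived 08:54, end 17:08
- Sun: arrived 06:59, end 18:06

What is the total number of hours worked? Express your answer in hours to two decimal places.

Thu: 09:55–18:20 = 8 h 25 min; less 45 min break → 7 h 40 min
Fri: 08:17–16:17 = 8 h 0 min; less 45 min break → 7 h 15 min
Sat: 08:54–17:08 = 8 h 14 min; less 45 min break → 7 h 29 min
Sun: 06:59–18:06 = 11 h 7 min; less 45 min break → 10 h 22 min
Total: 7 h 40 min + 7 h 15 min + 7 h 29 min + 10 h 22 min = 32 h 46 min.

32.77 hours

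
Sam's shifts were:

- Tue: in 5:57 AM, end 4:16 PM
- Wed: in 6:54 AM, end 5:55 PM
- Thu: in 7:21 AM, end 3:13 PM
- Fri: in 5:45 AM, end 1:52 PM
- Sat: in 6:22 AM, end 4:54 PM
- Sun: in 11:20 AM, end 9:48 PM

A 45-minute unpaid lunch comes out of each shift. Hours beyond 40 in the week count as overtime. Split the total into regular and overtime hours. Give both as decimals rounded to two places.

Regular 40.00 hours, overtime 13.82 hours

Tue: 5:57 AM–4:16 PM = 10 h 19 min; less 45 min break → 9 h 34 min
Wed: 6:54 AM–5:55 PM = 11 h 1 min; less 45 min break → 10 h 16 min
Thu: 7:21 AM–3:13 PM = 7 h 52 min; less 45 min break → 7 h 7 min
Fri: 5:45 AM–1:52 PM = 8 h 7 min; less 45 min break → 7 h 22 min
Sat: 6:22 AM–4:54 PM = 10 h 32 min; less 45 min break → 9 h 47 min
Sun: 11:20 AM–9:48 PM = 10 h 28 min; less 45 min break → 9 h 43 min
Total worked: 53 h 49 min = 53.82 h.
Threshold 40 h → overtime 13 h 49 min, regular 40 h 0 min.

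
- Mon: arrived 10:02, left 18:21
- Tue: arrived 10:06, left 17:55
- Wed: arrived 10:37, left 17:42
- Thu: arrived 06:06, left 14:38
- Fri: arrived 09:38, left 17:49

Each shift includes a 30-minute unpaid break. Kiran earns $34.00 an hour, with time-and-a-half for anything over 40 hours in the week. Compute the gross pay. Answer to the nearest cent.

$1272.73

Mon: 10:02–18:21 = 8 h 19 min; less 30 min break → 7 h 49 min
Tue: 10:06–17:55 = 7 h 49 min; less 30 min break → 7 h 19 min
Wed: 10:37–17:42 = 7 h 5 min; less 30 min break → 6 h 35 min
Thu: 06:06–14:38 = 8 h 32 min; less 30 min break → 8 h 2 min
Fri: 09:38–17:49 = 8 h 11 min; less 30 min break → 7 h 41 min
Total worked: 37 h 26 min = 2246 min.
Regular 37 h 26 min = 2246 min at $34.00/h; overtime 0 h 0 min = 0 min at $51.00/h.
Pay = (2246 × $34.00 + 0 × $51.00) ÷ 60 = $1272.73.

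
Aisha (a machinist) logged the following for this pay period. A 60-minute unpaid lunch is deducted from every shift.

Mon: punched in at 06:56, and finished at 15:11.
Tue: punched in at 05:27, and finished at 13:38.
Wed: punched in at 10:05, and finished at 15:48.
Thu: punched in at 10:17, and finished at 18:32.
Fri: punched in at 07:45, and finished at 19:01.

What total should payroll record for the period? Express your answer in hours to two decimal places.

Mon: 06:56–15:11 = 8 h 15 min; less 60 min break → 7 h 15 min
Tue: 05:27–13:38 = 8 h 11 min; less 60 min break → 7 h 11 min
Wed: 10:05–15:48 = 5 h 43 min; less 60 min break → 4 h 43 min
Thu: 10:17–18:32 = 8 h 15 min; less 60 min break → 7 h 15 min
Fri: 07:45–19:01 = 11 h 16 min; less 60 min break → 10 h 16 min
Total: 7 h 15 min + 7 h 11 min + 4 h 43 min + 7 h 15 min + 10 h 16 min = 36 h 40 min.

36.67 hours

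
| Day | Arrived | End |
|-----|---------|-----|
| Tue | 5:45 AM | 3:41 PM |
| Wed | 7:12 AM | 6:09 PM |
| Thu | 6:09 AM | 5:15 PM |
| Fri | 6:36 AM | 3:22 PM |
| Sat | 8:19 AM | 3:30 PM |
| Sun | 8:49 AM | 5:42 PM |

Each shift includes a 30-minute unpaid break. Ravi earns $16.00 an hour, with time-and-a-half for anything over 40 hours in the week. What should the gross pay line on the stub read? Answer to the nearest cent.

Tue: 5:45 AM–3:41 PM = 9 h 56 min; less 30 min break → 9 h 26 min
Wed: 7:12 AM–6:09 PM = 10 h 57 min; less 30 min break → 10 h 27 min
Thu: 6:09 AM–5:15 PM = 11 h 6 min; less 30 min break → 10 h 36 min
Fri: 6:36 AM–3:22 PM = 8 h 46 min; less 30 min break → 8 h 16 min
Sat: 8:19 AM–3:30 PM = 7 h 11 min; less 30 min break → 6 h 41 min
Sun: 8:49 AM–5:42 PM = 8 h 53 min; less 30 min break → 8 h 23 min
Total worked: 53 h 49 min = 3229 min.
Regular 40 h 0 min = 2400 min at $16.00/h; overtime 13 h 49 min = 829 min at $24.00/h.
Pay = (2400 × $16.00 + 829 × $24.00) ÷ 60 = $971.60.

$971.60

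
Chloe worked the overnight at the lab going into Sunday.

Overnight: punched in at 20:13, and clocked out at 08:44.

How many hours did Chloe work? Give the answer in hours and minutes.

Overnight: 20:13 → midnight = 3 h 47 min; midnight → 08:44 = 8 h 44 min; span 12 h 31 min

12 h 31 min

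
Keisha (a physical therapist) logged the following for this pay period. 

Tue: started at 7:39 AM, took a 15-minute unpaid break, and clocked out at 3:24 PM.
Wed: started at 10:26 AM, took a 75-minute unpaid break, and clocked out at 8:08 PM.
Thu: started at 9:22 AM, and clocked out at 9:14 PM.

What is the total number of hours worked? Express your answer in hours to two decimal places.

Tue: 7:39 AM–3:24 PM = 7 h 45 min; less 15 min break → 7 h 30 min
Wed: 10:26 AM–8:08 PM = 9 h 42 min; less 75 min break → 8 h 27 min
Thu: 9:22 AM–9:14 PM = 11 h 52 min
Total: 7 h 30 min + 8 h 27 min + 11 h 52 min = 27 h 49 min.

27.82 hours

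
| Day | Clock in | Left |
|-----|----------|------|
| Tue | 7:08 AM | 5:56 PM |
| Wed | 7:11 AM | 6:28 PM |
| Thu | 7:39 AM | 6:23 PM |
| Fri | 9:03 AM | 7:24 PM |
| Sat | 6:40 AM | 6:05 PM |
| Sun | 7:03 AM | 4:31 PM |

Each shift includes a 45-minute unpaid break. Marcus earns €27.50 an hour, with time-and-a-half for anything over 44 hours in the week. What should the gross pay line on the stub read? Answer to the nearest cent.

Tue: 7:08 AM–5:56 PM = 10 h 48 min; less 45 min break → 10 h 3 min
Wed: 7:11 AM–6:28 PM = 11 h 17 min; less 45 min break → 10 h 32 min
Thu: 7:39 AM–6:23 PM = 10 h 44 min; less 45 min break → 9 h 59 min
Fri: 9:03 AM–7:24 PM = 10 h 21 min; less 45 min break → 9 h 36 min
Sat: 6:40 AM–6:05 PM = 11 h 25 min; less 45 min break → 10 h 40 min
Sun: 7:03 AM–4:31 PM = 9 h 28 min; less 45 min break → 8 h 43 min
Total worked: 59 h 33 min = 3573 min.
Regular 44 h 0 min = 2640 min at €27.50/h; overtime 15 h 33 min = 933 min at €41.25/h.
Pay = (2640 × €27.50 + 933 × €41.25) ÷ 60 = €1851.44.

€1851.44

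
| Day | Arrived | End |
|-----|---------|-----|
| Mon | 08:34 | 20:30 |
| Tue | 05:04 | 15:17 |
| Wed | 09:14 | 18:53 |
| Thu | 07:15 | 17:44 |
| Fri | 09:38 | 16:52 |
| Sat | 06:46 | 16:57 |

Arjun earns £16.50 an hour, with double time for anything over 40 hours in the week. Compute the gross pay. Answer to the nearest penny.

Mon: 08:34–20:30 = 11 h 56 min
Tue: 05:04–15:17 = 10 h 13 min
Wed: 09:14–18:53 = 9 h 39 min
Thu: 07:15–17:44 = 10 h 29 min
Fri: 09:38–16:52 = 7 h 14 min
Sat: 06:46–16:57 = 10 h 11 min
Total worked: 59 h 42 min = 3582 min.
Regular 40 h 0 min = 2400 min at £16.50/h; overtime 19 h 42 min = 1182 min at £33.00/h.
Pay = (2400 × £16.50 + 1182 × £33.00) ÷ 60 = £1310.10.

£1310.10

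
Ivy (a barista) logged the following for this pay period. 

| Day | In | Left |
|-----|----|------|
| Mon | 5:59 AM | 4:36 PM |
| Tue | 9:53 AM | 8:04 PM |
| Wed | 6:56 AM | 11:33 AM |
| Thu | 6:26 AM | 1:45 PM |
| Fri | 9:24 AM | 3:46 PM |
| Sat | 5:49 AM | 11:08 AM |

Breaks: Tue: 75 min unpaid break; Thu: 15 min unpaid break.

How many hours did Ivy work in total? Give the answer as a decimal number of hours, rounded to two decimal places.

Mon: 5:59 AM–4:36 PM = 10 h 37 min
Tue: 9:53 AM–8:04 PM = 10 h 11 min; less 75 min break → 8 h 56 min
Wed: 6:56 AM–11:33 AM = 4 h 37 min
Thu: 6:26 AM–1:45 PM = 7 h 19 min; less 15 min break → 7 h 4 min
Fri: 9:24 AM–3:46 PM = 6 h 22 min
Sat: 5:49 AM–11:08 AM = 5 h 19 min
Total: 10 h 37 min + 8 h 56 min + 4 h 37 min + 7 h 4 min + 6 h 22 min + 5 h 19 min = 42 h 55 min.

42.92 hours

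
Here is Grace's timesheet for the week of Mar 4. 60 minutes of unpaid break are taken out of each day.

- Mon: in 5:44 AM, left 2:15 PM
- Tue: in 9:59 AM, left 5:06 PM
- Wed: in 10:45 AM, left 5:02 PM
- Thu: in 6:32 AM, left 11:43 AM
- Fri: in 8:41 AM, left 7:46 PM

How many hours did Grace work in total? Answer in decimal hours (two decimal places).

Mon: 5:44 AM–2:15 PM = 8 h 31 min; less 60 min break → 7 h 31 min
Tue: 9:59 AM–5:06 PM = 7 h 7 min; less 60 min break → 6 h 7 min
Wed: 10:45 AM–5:02 PM = 6 h 17 min; less 60 min break → 5 h 17 min
Thu: 6:32 AM–11:43 AM = 5 h 11 min; less 60 min break → 4 h 11 min
Fri: 8:41 AM–7:46 PM = 11 h 5 min; less 60 min break → 10 h 5 min
Total: 7 h 31 min + 6 h 7 min + 5 h 17 min + 4 h 11 min + 10 h 5 min = 33 h 11 min.

33.18 hours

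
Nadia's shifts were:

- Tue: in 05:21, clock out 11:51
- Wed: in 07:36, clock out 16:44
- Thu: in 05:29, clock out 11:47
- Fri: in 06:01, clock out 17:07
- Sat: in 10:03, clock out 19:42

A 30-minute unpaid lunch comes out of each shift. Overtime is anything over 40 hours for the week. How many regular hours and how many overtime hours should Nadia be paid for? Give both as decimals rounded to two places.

Tue: 05:21–11:51 = 6 h 30 min; less 30 min break → 6 h 0 min
Wed: 07:36–16:44 = 9 h 8 min; less 30 min break → 8 h 38 min
Thu: 05:29–11:47 = 6 h 18 min; less 30 min break → 5 h 48 min
Fri: 06:01–17:07 = 11 h 6 min; less 30 min break → 10 h 36 min
Sat: 10:03–19:42 = 9 h 39 min; less 30 min break → 9 h 9 min
Total worked: 40 h 11 min = 40.18 h.
Threshold 40 h → overtime 0 h 11 min, regular 40 h 0 min.

Regular 40.00 hours, overtime 0.18 hours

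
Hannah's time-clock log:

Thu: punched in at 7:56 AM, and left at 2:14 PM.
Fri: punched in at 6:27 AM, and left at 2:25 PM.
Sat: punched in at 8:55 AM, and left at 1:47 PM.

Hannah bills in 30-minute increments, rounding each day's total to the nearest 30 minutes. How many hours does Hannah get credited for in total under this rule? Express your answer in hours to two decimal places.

19.50 hours

Thu: 7:56 AM–2:14 PM = 6 h 18 min → rounds to 6 h 30 min
Fri: 6:27 AM–2:25 PM = 7 h 58 min → rounds to 8 h 0 min
Sat: 8:55 AM–1:47 PM = 4 h 52 min → rounds to 5 h 0 min
Total credited: 19 h 30 min.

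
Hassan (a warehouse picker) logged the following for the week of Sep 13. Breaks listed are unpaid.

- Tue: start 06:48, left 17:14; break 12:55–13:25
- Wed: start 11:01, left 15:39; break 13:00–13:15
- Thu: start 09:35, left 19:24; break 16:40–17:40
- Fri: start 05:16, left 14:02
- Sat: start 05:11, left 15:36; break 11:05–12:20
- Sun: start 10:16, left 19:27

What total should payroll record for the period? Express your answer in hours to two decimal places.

Tue: 06:48–17:14 = 10 h 26 min; less 30 min break → 9 h 56 min
Wed: 11:01–15:39 = 4 h 38 min; less 15 min break → 4 h 23 min
Thu: 09:35–19:24 = 9 h 49 min; less 60 min break → 8 h 49 min
Fri: 05:16–14:02 = 8 h 46 min
Sat: 05:11–15:36 = 10 h 25 min; less 75 min break → 9 h 10 min
Sun: 10:16–19:27 = 9 h 11 min
Total: 9 h 56 min + 4 h 23 min + 8 h 49 min + 8 h 46 min + 9 h 10 min + 9 h 11 min = 50 h 15 min.

50.25 hours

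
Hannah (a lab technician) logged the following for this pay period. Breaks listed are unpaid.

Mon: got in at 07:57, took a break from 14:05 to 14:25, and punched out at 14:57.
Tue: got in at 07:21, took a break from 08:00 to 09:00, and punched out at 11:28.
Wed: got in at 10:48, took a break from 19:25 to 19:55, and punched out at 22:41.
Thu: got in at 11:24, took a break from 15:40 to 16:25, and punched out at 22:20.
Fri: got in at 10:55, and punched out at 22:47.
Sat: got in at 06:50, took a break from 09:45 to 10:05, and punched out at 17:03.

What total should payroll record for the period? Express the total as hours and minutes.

Mon: 07:57–14:57 = 7 h 0 min; less 20 min break → 6 h 40 min
Tue: 07:21–11:28 = 4 h 7 min; less 60 min break → 3 h 7 min
Wed: 10:48–22:41 = 11 h 53 min; less 30 min break → 11 h 23 min
Thu: 11:24–22:20 = 10 h 56 min; less 45 min break → 10 h 11 min
Fri: 10:55–22:47 = 11 h 52 min
Sat: 06:50–17:03 = 10 h 13 min; less 20 min break → 9 h 53 min
Total: 6 h 40 min + 3 h 7 min + 11 h 23 min + 10 h 11 min + 11 h 52 min + 9 h 53 min = 53 h 6 min.

53 h 6 min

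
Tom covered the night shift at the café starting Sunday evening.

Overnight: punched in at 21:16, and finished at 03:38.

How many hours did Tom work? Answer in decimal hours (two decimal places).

6.37 hours

Overnight: 21:16 → midnight = 2 h 44 min; midnight → 03:38 = 3 h 38 min; span 6 h 22 min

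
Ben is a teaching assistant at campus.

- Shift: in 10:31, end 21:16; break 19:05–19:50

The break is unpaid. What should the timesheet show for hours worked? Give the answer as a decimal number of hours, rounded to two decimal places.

Shift: 10:31–21:16 = 10 h 45 min; less 45 min break → 10 h 0 min

10.00 hours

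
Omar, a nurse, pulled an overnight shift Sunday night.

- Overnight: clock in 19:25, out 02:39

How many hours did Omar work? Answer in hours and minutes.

7 h 14 min

Overnight: 19:25 → midnight = 4 h 35 min; midnight → 02:39 = 2 h 39 min; span 7 h 14 min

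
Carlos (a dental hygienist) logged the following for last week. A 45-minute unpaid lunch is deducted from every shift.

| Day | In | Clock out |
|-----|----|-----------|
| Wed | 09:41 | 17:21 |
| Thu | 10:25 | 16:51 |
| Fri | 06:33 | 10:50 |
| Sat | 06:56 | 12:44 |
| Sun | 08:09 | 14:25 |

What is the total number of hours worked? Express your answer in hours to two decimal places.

26.70 hours

Wed: 09:41–17:21 = 7 h 40 min; less 45 min break → 6 h 55 min
Thu: 10:25–16:51 = 6 h 26 min; less 45 min break → 5 h 41 min
Fri: 06:33–10:50 = 4 h 17 min; less 45 min break → 3 h 32 min
Sat: 06:56–12:44 = 5 h 48 min; less 45 min break → 5 h 3 min
Sun: 08:09–14:25 = 6 h 16 min; less 45 min break → 5 h 31 min
Total: 6 h 55 min + 5 h 41 min + 3 h 32 min + 5 h 3 min + 5 h 31 min = 26 h 42 min.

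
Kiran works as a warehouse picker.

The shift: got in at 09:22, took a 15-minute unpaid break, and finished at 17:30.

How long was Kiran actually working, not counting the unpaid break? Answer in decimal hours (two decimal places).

The shift: 09:22–17:30 = 8 h 8 min; less 15 min break → 7 h 53 min

7.88 hours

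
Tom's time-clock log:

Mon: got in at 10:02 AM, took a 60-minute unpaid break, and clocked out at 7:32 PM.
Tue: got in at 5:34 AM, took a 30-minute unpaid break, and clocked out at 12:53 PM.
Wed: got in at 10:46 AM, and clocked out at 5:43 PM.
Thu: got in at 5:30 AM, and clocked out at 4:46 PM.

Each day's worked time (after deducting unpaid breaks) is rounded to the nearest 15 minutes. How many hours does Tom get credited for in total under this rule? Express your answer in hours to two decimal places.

33.50 hours

Mon: 10:02 AM–7:32 PM = 9 h 30 min − 60 min = 8 h 30 min → rounds to 8 h 30 min
Tue: 5:34 AM–12:53 PM = 7 h 19 min − 30 min = 6 h 49 min → rounds to 6 h 45 min
Wed: 10:46 AM–5:43 PM = 6 h 57 min → rounds to 7 h 0 min
Thu: 5:30 AM–4:46 PM = 11 h 16 min → rounds to 11 h 15 min
Total credited: 33 h 30 min.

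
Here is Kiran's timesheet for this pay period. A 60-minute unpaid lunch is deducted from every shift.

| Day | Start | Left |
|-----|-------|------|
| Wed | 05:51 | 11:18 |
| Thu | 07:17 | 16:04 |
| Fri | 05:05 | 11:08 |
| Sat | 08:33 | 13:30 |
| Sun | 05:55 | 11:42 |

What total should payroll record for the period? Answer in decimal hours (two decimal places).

Wed: 05:51–11:18 = 5 h 27 min; less 60 min break → 4 h 27 min
Thu: 07:17–16:04 = 8 h 47 min; less 60 min break → 7 h 47 min
Fri: 05:05–11:08 = 6 h 3 min; less 60 min break → 5 h 3 min
Sat: 08:33–13:30 = 4 h 57 min; less 60 min break → 3 h 57 min
Sun: 05:55–11:42 = 5 h 47 min; less 60 min break → 4 h 47 min
Total: 4 h 27 min + 7 h 47 min + 5 h 3 min + 3 h 57 min + 4 h 47 min = 26 h 1 min.

26.02 hours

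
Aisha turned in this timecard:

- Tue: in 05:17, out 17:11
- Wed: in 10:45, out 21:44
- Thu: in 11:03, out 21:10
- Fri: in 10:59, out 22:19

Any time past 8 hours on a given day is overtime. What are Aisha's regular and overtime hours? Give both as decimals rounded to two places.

Tue: 05:17–17:11 = 11 h 54 min
Wed: 10:45–21:44 = 10 h 59 min
Thu: 11:03–21:10 = 10 h 7 min
Fri: 10:59–22:19 = 11 h 20 min
Tue reg 8 h 0 min / OT 3 h 54 min; Wed reg 8 h 0 min / OT 2 h 59 min; Thu reg 8 h 0 min / OT 2 h 7 min; Fri reg 8 h 0 min / OT 3 h 20 min.
Totals: regular 32 h 0 min, overtime 12 h 20 min.

Regular 32.00 hours, overtime 12.33 hours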